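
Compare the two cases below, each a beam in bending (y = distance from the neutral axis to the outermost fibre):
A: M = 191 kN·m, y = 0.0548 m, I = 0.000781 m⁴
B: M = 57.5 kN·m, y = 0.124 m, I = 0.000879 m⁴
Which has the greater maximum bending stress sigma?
Model: a beam in bending (y = distance from the neutral axis to the outermost fibre), so sigma = (M·y) / I (SI units).
  A: sigma = (191000 × 0.0548) / 0.000781 = 1.34 × 10⁷ Pa = 13.4 MPa
  B: sigma = (57500 × 0.124) / 0.000879 = 8.111 × 10⁶ Pa = 8.111 MPa
13.4 MPa > 8.111 MPa, so A is larger.
Final answer: A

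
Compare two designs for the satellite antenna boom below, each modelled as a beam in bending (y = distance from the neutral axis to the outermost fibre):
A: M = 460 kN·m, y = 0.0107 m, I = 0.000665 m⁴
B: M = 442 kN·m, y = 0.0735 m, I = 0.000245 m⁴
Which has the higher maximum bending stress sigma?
Model: a beam in bending (y = distance from the neutral axis to the outermost fibre), so sigma = (M·y) / I (SI units).
  A: sigma = (460000 × 0.0107) / 0.000665 = 7.402 × 10⁶ Pa = 7.402 MPa
  B: sigma = (442000 × 0.0735) / 0.000245 = 1.326 × 10⁸ Pa = 132.6 MPa
132.6 MPa > 7.402 MPa, so B is larger.
Final answer: B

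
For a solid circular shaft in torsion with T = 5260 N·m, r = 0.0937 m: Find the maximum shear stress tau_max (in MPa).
Model: a solid circular shaft in torsion, so tau_max = (2·T) / (π·r^3).
Substitute:
  tau_max = (2 × 5260) / (π × 0.0937^3)
  tau_max = 4.07 × 10⁶ Pa
Convert: tau_max = 4.07 × 10⁶ Pa = 4.07 MPa
Final answer: tau_max = 4.07 MPa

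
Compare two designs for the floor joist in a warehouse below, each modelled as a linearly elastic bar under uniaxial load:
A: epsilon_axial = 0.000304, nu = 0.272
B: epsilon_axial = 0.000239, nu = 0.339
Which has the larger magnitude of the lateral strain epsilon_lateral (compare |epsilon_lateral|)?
Model: a linearly elastic bar under uniaxial load, so epsilon_lateral = -nu·epsilon_axial (SI units).
  A: epsilon_lateral = -(0.272 × 0.000304) = -8.269 × 10⁻⁵
  B: epsilon_lateral = -(0.339 × 0.000239) = -8.102 × 10⁻⁵
|epsilon_lateral|: A = 8.269 × 10⁻⁵, B = 8.102 × 10⁻⁵, so A is larger in magnitude.
Final answer: A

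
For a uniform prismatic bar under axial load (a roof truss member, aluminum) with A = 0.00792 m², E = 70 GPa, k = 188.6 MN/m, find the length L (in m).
Model: a uniform prismatic bar under axial load, so k = (A·E) / L.
Solve for L: L = (A·E) / k.
Convert to SI units:
  E = 70 GPa = 7 × 10¹⁰ Pa
  k = 188.6 MN/m = 1.886 × 10⁸ N/m
Substitute:
  L = (0.00792 × (7 × 10¹⁰)) / (1.886 × 10⁸)
  L = 2.94 m
Final answer: L = 2.94 m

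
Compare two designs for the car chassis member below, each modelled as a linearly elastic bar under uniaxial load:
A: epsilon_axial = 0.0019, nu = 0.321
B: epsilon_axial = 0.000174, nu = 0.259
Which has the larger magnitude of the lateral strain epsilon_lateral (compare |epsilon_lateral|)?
Model: a linearly elastic bar under uniaxial load, so epsilon_lateral = -nu·epsilon_axial (SI units).
  A: epsilon_lateral = -(0.321 × 0.0019) = -0.0006099
  B: epsilon_lateral = -(0.259 × 0.000174) = -4.507 × 10⁻⁵
|epsilon_lateral|: A = 0.0006099, B = 4.507 × 10⁻⁵, so A is larger in magnitude.
Final answer: A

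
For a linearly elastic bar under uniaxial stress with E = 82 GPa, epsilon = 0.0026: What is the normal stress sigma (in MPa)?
Model: a linearly elastic bar under uniaxial stress, so sigma = E·epsilon.
Convert to SI units:
  E = 82 GPa = 8.2 × 10¹⁰ Pa
Substitute:
  sigma = (8.2 × 10¹⁰) × 0.0026
  sigma = 2.132 × 10⁸ Pa
Convert: sigma = 2.132 × 10⁸ Pa = 213.2 MPa
Final answer: sigma = 213.2 MPa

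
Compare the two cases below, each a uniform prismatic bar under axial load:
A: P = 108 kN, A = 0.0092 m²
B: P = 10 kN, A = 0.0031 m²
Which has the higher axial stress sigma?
Model: a uniform prismatic bar under axial load, so sigma = P / A (SI units).
  A: sigma = 108000 / 0.0092 = 1.174 × 10⁷ Pa = 11.74 MPa
  B: sigma = 10000 / 0.0031 = 3.226 × 10⁶ Pa = 3.226 MPa
11.74 MPa > 3.226 MPa, so A is larger.
Final answer: A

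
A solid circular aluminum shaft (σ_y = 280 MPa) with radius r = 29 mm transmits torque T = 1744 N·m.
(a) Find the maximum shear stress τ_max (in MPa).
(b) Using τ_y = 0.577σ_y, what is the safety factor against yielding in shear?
(a) For a solid circular shaft, τ_max = T·r/J with J = π·r^4/2, i.e. τ_max = 2·T / (π·r^3). Convert r = 29 mm = 0.029 m.
  τ_max = (2 × 1744) / (π × 0.029^3) = 4.552 × 10⁷ Pa = 45.52 MPa
(b) τ_y = 0.577 × 280 = 161.56 MPa
  SF = τ_y/τ_max = 161.56 / 45.52 = 3.549
Final answer: (a) τ_max = 45.52 MPa, (b) SF = 3.549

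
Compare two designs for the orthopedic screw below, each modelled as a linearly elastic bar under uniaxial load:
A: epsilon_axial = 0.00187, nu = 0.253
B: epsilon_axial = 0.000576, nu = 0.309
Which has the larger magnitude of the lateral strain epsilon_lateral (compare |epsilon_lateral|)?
Model: a linearly elastic bar under uniaxial load, so epsilon_lateral = -nu·epsilon_axial (SI units).
  A: epsilon_lateral = -(0.253 × 0.00187) = -0.0004731
  B: epsilon_lateral = -(0.309 × 0.000576) = -0.000178
|epsilon_lateral|: A = 0.0004731, B = 0.000178, so A is larger in magnitude.
Final answer: A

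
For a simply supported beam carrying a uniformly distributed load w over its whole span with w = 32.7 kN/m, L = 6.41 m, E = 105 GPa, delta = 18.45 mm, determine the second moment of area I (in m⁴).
Model: a simply supported beam carrying a uniformly distributed load w over its whole span, so delta = (5·w·L^4) / (384·E·I).
Solve for I: I = (5·w·L^4) / (384·delta·E).
Convert to SI units:
  w = 32.7 kN/m = 32700 N/m
  E = 105 GPa = 1.05 × 10¹¹ Pa
  delta = 18.45 mm = 0.01845 m
Substitute:
  I = (5 × 32700 × 6.41^4) / (384 × 0.01845 × (1.05 × 10¹¹))
  I = 0.0003711 m⁴
Final answer: I = 0.0003711 m⁴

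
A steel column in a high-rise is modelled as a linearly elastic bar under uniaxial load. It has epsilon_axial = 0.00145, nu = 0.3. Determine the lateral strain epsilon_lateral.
Model: a linearly elastic bar under uniaxial load, so epsilon_lateral = -nu·epsilon_axial.
Substitute:
  epsilon_lateral = -(0.3 × 0.00145)
  epsilon_lateral = -0.000435
Final answer: epsilon_lateral = -0.000435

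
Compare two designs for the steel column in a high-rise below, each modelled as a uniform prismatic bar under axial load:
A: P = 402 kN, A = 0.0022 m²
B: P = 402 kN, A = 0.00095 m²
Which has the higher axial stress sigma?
Model: a uniform prismatic bar under axial load, so sigma = P / A (SI units).
  A: sigma = 402000 / 0.0022 = 1.827 × 10⁸ Pa = 182.7 MPa
  B: sigma = 402000 / 0.00095 = 4.232 × 10⁸ Pa = 423.2 MPa
423.2 MPa > 182.7 MPa, so B is larger.
Final answer: B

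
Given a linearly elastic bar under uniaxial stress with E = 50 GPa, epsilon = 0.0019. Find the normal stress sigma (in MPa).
Model: a linearly elastic bar under uniaxial stress, so sigma = E·epsilon.
Convert to SI units:
  E = 50 GPa = 5 × 10¹⁰ Pa
Substitute:
  sigma = (5 × 10¹⁰) × 0.0019
  sigma = 9.5 × 10⁷ Pa
Convert: sigma = 9.5 × 10⁷ Pa = 95 MPa
Final answer: sigma = 95 MPa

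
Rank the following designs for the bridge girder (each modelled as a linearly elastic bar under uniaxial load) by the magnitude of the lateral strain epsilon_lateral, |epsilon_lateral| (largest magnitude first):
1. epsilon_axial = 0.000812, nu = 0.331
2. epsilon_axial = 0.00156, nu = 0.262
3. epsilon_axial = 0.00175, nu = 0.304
Model: a linearly elastic bar under uniaxial load, so epsilon_lateral = -nu·epsilon_axial (SI units).
  Case 1: epsilon_lateral = -(0.331 × 0.000812) = -0.0002688
  Case 2: epsilon_lateral = -(0.262 × 0.00156) = -0.0004087
  Case 3: epsilon_lateral = -(0.304 × 0.00175) = -0.000532
Ordering by |epsilon_lateral|: 0.000532 (case 3) > 0.0004087 (case 2) > 0.0002688 (case 1)
Final answer: 3, 2, 1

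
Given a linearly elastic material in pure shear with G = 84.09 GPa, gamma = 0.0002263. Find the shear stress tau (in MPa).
Model: a linearly elastic material in pure shear, so tau = G·gamma.
Convert to SI units:
  G = 84.09 GPa = 8.409 × 10¹⁰ Pa
Substitute:
  tau = (8.409 × 10¹⁰) × 0.0002263
  tau = 1.903 × 10⁷ Pa
Convert: tau = 1.903 × 10⁷ Pa = 19.03 MPa
Final answer: tau = 19.03 MPa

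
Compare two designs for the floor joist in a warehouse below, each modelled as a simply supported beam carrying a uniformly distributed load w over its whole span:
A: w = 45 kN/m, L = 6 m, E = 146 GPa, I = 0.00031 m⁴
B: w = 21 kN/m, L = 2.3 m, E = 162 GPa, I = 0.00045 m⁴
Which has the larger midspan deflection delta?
Model: a simply supported beam carrying a uniformly distributed load w over its whole span, so delta = (5·w·L^4) / (384·E·I) (SI units).
  A: delta = (5 × 45000 × 6^4) / (384 × (1.46 × 10¹¹) × 0.00031) = 0.01678 m = 16.78 mm
  B: delta = (5 × 21000 × 2.3^4) / (384 × (1.62 × 10¹¹) × 0.00045) = 0.000105 m = 0.105 mm
16.78 mm > 0.105 mm, so A is larger.
Final answer: A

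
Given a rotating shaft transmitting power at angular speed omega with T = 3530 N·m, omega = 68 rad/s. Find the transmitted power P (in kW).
Model: a rotating shaft transmitting power at angular speed omega, so P = T·omega.
Substitute:
  P = 3530 × 68
  P = 240000 W
Convert: P = 240000 W = 240 kW
Final answer: P = 240 kW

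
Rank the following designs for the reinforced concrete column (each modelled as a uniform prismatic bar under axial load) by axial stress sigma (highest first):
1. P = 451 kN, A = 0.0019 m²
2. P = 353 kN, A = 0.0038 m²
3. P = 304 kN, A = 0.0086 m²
Model: a uniform prismatic bar under axial load, so sigma = P / A (SI units).
  Case 1: sigma = 451000 / 0.0019 = 2.374 × 10⁸ Pa = 237.4 MPa
  Case 2: sigma = 353000 / 0.0038 = 9.289 × 10⁷ Pa = 92.89 MPa
  Case 3: sigma = 304000 / 0.0086 = 3.535 × 10⁷ Pa = 35.35 MPa
Ordering: 237.4 MPa (case 1) > 92.89 MPa (case 2) > 35.35 MPa (case 3)
Final answer: 1, 2, 3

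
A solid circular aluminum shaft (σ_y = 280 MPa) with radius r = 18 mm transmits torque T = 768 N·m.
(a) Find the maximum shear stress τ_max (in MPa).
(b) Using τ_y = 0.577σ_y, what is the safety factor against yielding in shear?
(a) For a solid circular shaft, τ_max = T·r/J with J = π·r^4/2, i.e. τ_max = 2·T / (π·r^3). Convert r = 18 mm = 0.018 m.
  τ_max = (2 × 768) / (π × 0.018^3) = 8.383 × 10⁷ Pa = 83.83 MPa
(b) τ_y = 0.577 × 280 = 161.56 MPa
  SF = τ_y/τ_max = 161.56 / 83.83 = 1.927
Final answer: (a) τ_max = 83.83 MPa, (b) SF = 1.927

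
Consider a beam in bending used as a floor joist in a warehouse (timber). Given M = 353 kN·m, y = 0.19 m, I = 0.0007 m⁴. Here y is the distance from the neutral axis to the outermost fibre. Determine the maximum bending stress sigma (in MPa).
Model: a beam in bending, so sigma = (M·y) / I.
Convert to SI units:
  M = 353 kN·m = 353000 N·m
Substitute:
  sigma = (353000 × 0.19) / 0.0007
  sigma = 9.581 × 10⁷ Pa
Convert: sigma = 9.581 × 10⁷ Pa = 95.81 MPa
Final answer: sigma = 95.81 MPa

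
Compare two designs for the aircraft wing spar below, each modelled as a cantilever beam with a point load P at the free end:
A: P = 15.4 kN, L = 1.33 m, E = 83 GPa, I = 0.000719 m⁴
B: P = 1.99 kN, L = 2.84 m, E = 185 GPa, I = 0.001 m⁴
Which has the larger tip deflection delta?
Model: a cantilever beam with a point load P at the free end, so delta = (P·L^3) / (3·E·I) (SI units).
  A: delta = (15400 × 1.33^3) / (3 × (8.3 × 10¹⁰) × 0.000719) = 0.0002024 m = 0.2024 mm
  B: delta = (1990 × 2.84^3) / (3 × (1.85 × 10¹¹) × 0.001) = 8.213 × 10⁻⁵ m = 0.08213 mm
0.2024 mm > 0.08213 mm, so A is larger.
Final answer: A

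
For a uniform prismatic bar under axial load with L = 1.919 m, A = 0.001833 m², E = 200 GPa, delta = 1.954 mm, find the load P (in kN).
Model: a uniform prismatic bar under axial load, so delta = (P·L) / (A·E).
Solve for P: P = (delta·A·E) / L.
Convert to SI units:
  E = 200 GPa = 2 × 10¹¹ Pa
  delta = 1.954 mm = 0.001954 m
Substitute:
  P = (0.001954 × 0.001833 × (2 × 10¹¹)) / 1.919
  P = 373300 N
Convert: P = 373300 N = 373.3 kN
Final answer: P = 373.3 kN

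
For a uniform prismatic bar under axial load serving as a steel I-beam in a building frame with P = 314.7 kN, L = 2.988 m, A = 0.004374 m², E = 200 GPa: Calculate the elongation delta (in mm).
Model: a uniform prismatic bar under axial load, so delta = (P·L) / (A·E).
Convert to SI units:
  P = 314.7 kN = 314700 N
  E = 200 GPa = 2 × 10¹¹ Pa
Substitute:
  delta = (314700 × 2.988) / (0.004374 × (2 × 10¹¹))
  delta = 0.001075 m
Convert: delta = 0.001075 m = 1.075 mm
Final answer: delta = 1.075 mm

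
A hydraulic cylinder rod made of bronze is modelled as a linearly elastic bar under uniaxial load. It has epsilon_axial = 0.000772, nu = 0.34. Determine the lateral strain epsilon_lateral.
Model: a linearly elastic bar under uniaxial load, so epsilon_lateral = -nu·epsilon_axial.
Substitute:
  epsilon_lateral = -(0.34 × 0.000772)
  epsilon_lateral = -0.0002625
Final answer: epsilon_lateral = -0.0002625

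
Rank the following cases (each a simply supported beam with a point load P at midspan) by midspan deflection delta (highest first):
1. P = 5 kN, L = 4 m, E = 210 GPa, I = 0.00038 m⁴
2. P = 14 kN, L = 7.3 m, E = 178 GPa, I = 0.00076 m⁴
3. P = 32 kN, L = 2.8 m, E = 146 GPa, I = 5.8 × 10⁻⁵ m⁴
Model: a simply supported beam with a point load P at midspan, so delta = (P·L^3) / (48·E·I) (SI units).
  Case 1: delta = (5000 × 4^3) / (48 × (2.1 × 10¹¹) × 0.00038) = 8.354 × 10⁻⁵ m = 0.08354 mm
  Case 2: delta = (14000 × 7.3^3) / (48 × (1.78 × 10¹¹) × 0.00076) = 0.0008387 m = 0.8387 mm
  Case 3: delta = (32000 × 2.8^3) / (48 × (1.46 × 10¹¹) × (5.8 × 10⁻⁵)) = 0.001728 m = 1.728 mm
Ordering: 1.728 mm (case 3) > 0.8387 mm (case 2) > 0.08354 mm (case 1)
Final answer: 3, 2, 1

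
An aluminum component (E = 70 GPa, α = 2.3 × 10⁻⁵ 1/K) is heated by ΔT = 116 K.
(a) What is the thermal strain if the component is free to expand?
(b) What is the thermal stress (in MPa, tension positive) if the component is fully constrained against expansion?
(a) Free thermal strain ε_th = α·ΔT = (2.3 × 10⁻⁵) × 116 = 0.002668
(b) Fully constrained, the expansion is suppressed, so σ = -E·α·ΔT. Convert E = 70 GPa = 7 × 10¹⁰ Pa.
  σ = -(7 × 10¹⁰) × (2.3 × 10⁻⁵) × 116 = -1.868 × 10⁸ Pa = -186.8 MPa (compressive)
Final answer: (a) ε_th = 0.002668, (b) σ = -186.8 MPa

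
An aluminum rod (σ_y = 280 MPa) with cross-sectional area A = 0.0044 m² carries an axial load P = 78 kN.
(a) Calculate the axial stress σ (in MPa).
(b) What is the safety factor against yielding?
(a) Axial stress σ = P/A. Convert P = 78 kN = 78000 N.
  σ = 78000 / 0.0044 = 1.773 × 10⁷ Pa = 17.73 MPa
(b) Safety factor SF = σ_y/σ = 280 / 17.73 = 15.79
Final answer: (a) σ = 17.73 MPa, (b) SF = 15.79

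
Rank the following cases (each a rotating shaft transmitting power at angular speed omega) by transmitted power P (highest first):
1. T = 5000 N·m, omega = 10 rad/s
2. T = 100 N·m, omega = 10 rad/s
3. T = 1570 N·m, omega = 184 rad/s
Model: a rotating shaft transmitting power at angular speed omega, so P = T·omega (SI units).
  Case 1: P = 5000 × 10 = 50000 W = 50 kW
  Case 2: P = 100 × 10 = 1000 W = 1 kW
  Case 3: P = 1570 × 184 = 288900 W = 288.9 kW
Ordering: 288.9 kW (case 3) > 50 kW (case 1) > 1 kW (case 2)
Final answer: 3, 1, 2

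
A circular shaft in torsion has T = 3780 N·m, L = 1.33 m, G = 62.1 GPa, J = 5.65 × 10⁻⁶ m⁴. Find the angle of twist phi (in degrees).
Model: a circular shaft in torsion, so phi = (T·L) / (G·J).
Convert to SI units:
  G = 62.1 GPa = 6.21 × 10¹⁰ Pa
Substitute:
  phi = (3780 × 1.33) / ((6.21 × 10¹⁰) × (5.65 × 10⁻⁶))
  phi = 0.01433 rad
Convert to degrees: phi = 0.01433 × 180/π = 0.821°
Final answer: phi = 0.821°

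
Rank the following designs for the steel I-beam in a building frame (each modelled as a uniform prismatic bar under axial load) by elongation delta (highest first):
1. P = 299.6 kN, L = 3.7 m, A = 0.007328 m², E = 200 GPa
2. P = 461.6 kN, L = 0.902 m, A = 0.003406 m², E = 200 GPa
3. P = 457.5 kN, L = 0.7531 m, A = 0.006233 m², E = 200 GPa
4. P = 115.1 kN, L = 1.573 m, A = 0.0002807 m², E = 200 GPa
Model: a uniform prismatic bar under axial load, so delta = (P·L) / (A·E) (SI units).
  Case 1: delta = (299600 × 3.7) / (0.007328 × (2 × 10¹¹)) = 0.0007564 m = 0.7564 mm
  Case 2: delta = (461600 × 0.902) / (0.003406 × (2 × 10¹¹)) = 0.0006112 m = 0.6112 mm
  Case 3: delta = (457500 × 0.7531) / (0.006233 × (2 × 10¹¹)) = 0.0002764 m = 0.2764 mm
  Case 4: delta = (115100 × 1.573) / (0.0002807 × (2 × 10¹¹)) = 0.003225 m = 3.225 mm
Ordering: 3.225 mm (case 4) > 0.7564 mm (case 1) > 0.6112 mm (case 2) > 0.2764 mm (case 3)
Final answer: 4, 1, 2, 3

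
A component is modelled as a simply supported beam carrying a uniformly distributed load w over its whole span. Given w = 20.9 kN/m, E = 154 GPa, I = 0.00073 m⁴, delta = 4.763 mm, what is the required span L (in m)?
Model: a simply supported beam carrying a uniformly distributed load w over its whole span, so delta = (5·w·L^4) / (384·E·I).
Solve for L: L = ((384·delta·E·I) / (5·w))^(1/4).
Convert to SI units:
  w = 20.9 kN/m = 20900 N/m
  E = 154 GPa = 1.54 × 10¹¹ Pa
  delta = 4.763 mm = 0.004763 m
Substitute:
  L = ((384 × 0.004763 × (1.54 × 10¹¹) × 0.00073) / (5 × 20900))^(1/4)
  L = 6.66 m
Final answer: L = 6.66 m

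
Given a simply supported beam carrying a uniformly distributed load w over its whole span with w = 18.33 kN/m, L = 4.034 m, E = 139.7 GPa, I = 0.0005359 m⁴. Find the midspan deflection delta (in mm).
Model: a simply supported beam carrying a uniformly distributed load w over its whole span, so delta = (5·w·L^4) / (384·E·I).
Convert to SI units:
  w = 18.33 kN/m = 18330 N/m
  E = 139.7 GPa = 1.397 × 10¹¹ Pa
Substitute:
  delta = (5 × 18330 × 4.034^4) / (384 × (1.397 × 10¹¹) × 0.0005359)
  delta = 0.0008442 m
Convert: delta = 0.0008442 m = 0.8442 mm
Final answer: delta = 0.8442 mm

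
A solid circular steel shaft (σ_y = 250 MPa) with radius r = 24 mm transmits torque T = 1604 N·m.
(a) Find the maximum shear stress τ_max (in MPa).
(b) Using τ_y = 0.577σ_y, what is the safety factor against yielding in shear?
(a) For a solid circular shaft, τ_max = T·r/J with J = π·r^4/2, i.e. τ_max = 2·T / (π·r^3). Convert r = 24 mm = 0.024 m.
  τ_max = (2 × 1604) / (π × 0.024^3) = 7.387 × 10⁷ Pa = 73.87 MPa
(b) τ_y = 0.577 × 250 = 144.25 MPa
  SF = τ_y/τ_max = 144.25 / 73.87 = 1.953
Final answer: (a) τ_max = 73.87 MPa, (b) SF = 1.953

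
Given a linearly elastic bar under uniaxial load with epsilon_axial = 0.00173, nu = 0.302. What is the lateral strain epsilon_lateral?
Model: a linearly elastic bar under uniaxial load, so epsilon_lateral = -nu·epsilon_axial.
Substitute:
  epsilon_lateral = -(0.302 × 0.00173)
  epsilon_lateral = -0.0005225
Final answer: epsilon_lateral = -0.0005225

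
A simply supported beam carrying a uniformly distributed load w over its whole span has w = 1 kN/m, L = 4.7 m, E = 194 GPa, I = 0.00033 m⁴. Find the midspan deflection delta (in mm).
Model: a simply supported beam carrying a uniformly distributed load w over its whole span, so delta = (5·w·L^4) / (384·E·I).
Convert to SI units:
  w = 1 kN/m = 1000 N/m
  E = 194 GPa = 1.94 × 10¹¹ Pa
Substitute:
  delta = (5 × 1000 × 4.7^4) / (384 × (1.94 × 10¹¹) × 0.00033)
  delta = 9.925 × 10⁻⁵ m
Convert: delta = 9.925 × 10⁻⁵ m = 0.09925 mm
Final answer: delta = 0.09925 mm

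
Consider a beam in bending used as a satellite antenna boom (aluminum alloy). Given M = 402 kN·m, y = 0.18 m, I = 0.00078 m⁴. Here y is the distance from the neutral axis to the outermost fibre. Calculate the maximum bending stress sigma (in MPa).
Model: a beam in bending, so sigma = (M·y) / I.
Convert to SI units:
  M = 402 kN·m = 402000 N·m
Substitute:
  sigma = (402000 × 0.18) / 0.00078
  sigma = 9.277 × 10⁷ Pa
Convert: sigma = 9.277 × 10⁷ Pa = 92.77 MPa
Final answer: sigma = 92.77 MPa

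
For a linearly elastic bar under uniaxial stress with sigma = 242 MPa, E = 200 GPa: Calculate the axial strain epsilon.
Model: a linearly elastic bar under uniaxial stress, so epsilon = sigma / E.
Convert to SI units:
  sigma = 242 MPa = 2.42 × 10⁸ Pa
  E = 200 GPa = 2 × 10¹¹ Pa
Substitute:
  epsilon = (2.42 × 10⁸) / (2 × 10¹¹)
  epsilon = 0.00121
Final answer: epsilon = 0.00121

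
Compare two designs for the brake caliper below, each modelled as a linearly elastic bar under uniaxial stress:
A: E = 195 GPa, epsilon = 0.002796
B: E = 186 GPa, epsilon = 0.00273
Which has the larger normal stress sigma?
Model: a linearly elastic bar under uniaxial stress, so sigma = E·epsilon (SI units).
  A: sigma = (1.95 × 10¹¹) × 0.002796 = 5.452 × 10⁸ Pa = 545.2 MPa
  B: sigma = (1.86 × 10¹¹) × 0.00273 = 5.078 × 10⁸ Pa = 507.8 MPa
545.2 MPa > 507.8 MPa, so A is larger.
Final answer: A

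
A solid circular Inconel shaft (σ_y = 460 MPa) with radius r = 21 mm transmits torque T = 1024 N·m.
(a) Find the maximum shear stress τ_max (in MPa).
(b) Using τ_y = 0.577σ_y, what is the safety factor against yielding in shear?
(a) For a solid circular shaft, τ_max = T·r/J with J = π·r^4/2, i.e. τ_max = 2·T / (π·r^3). Convert r = 21 mm = 0.021 m.
  τ_max = (2 × 1024) / (π × 0.021^3) = 7.039 × 10⁷ Pa = 70.39 MPa
(b) τ_y = 0.577 × 460 = 265.42 MPa
  SF = τ_y/τ_max = 265.42 / 70.39 = 3.771
Final answer: (a) τ_max = 70.39 MPa, (b) SF = 3.771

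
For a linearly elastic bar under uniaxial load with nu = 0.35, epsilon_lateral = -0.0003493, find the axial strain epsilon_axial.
Model: a linearly elastic bar under uniaxial load, so epsilon_lateral = -nu·epsilon_axial.
Solve for epsilon_axial: epsilon_axial = -epsilon_lateral / nu.
Substitute:
  epsilon_axial = -(-0.0003493) / 0.35
  epsilon_axial = 0.000998
Final answer: epsilon_axial = 0.000998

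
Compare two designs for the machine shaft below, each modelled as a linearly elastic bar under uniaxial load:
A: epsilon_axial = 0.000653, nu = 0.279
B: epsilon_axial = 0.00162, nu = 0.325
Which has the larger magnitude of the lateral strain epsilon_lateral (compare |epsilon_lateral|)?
Model: a linearly elastic bar under uniaxial load, so epsilon_lateral = -nu·epsilon_axial (SI units).
  A: epsilon_lateral = -(0.279 × 0.000653) = -0.0001822
  B: epsilon_lateral = -(0.325 × 0.00162) = -0.0005265
|epsilon_lateral|: A = 0.0001822, B = 0.0005265, so B is larger in magnitude.
Final answer: B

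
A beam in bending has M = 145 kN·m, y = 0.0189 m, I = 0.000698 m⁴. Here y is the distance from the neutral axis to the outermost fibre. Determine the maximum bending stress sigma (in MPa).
Model: a beam in bending, so sigma = (M·y) / I.
Convert to SI units:
  M = 145 kN·m = 145000 N·m
Substitute:
  sigma = (145000 × 0.0189) / 0.000698
  sigma = 3.926 × 10⁶ Pa
Convert: sigma = 3.926 × 10⁶ Pa = 3.926 MPa
Final answer: sigma = 3.926 MPa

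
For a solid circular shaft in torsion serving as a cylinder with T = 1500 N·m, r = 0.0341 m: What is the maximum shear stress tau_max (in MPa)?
Model: a solid circular shaft in torsion, so tau_max = (2·T) / (π·r^3).
Substitute:
  tau_max = (2 × 1500) / (π × 0.0341^3)
  tau_max = 2.408 × 10⁷ Pa
Convert: tau_max = 2.408 × 10⁷ Pa = 24.08 MPa
Final answer: tau_max = 24.08 MPa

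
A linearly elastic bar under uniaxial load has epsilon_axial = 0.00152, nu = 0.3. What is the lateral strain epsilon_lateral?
Model: a linearly elastic bar under uniaxial load, so epsilon_lateral = -nu·epsilon_axial.
Substitute:
  epsilon_lateral = -(0.3 × 0.00152)
  epsilon_lateral = -0.000456
Final answer: epsilon_lateral = -0.000456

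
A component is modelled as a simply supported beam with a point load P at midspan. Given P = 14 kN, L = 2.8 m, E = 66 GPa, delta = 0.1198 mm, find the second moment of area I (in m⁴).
Model: a simply supported beam with a point load P at midspan, so delta = (P·L^3) / (48·E·I).
Solve for I: I = (P·L^3) / (48·delta·E).
Convert to SI units:
  P = 14 kN = 14000 N
  E = 66 GPa = 6.6 × 10¹⁰ Pa
  delta = 0.1198 mm = 0.0001198 m
Substitute:
  I = (14000 × 2.8^3) / (48 × 0.0001198 × (6.6 × 10¹⁰))
  I = 0.0008098 m⁴
Final answer: I = 0.0008098 m⁴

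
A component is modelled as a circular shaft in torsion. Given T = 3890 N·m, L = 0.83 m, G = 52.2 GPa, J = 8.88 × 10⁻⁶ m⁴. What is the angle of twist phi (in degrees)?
Model: a circular shaft in torsion, so phi = (T·L) / (G·J).
Convert to SI units:
  G = 52.2 GPa = 5.22 × 10¹⁰ Pa
Substitute:
  phi = (3890 × 0.83) / ((5.22 × 10¹⁰) × (8.88 × 10⁻⁶))
  phi = 0.006965 rad
Convert to degrees: phi = 0.006965 × 180/π = 0.3991°
Final answer: phi = 0.3991°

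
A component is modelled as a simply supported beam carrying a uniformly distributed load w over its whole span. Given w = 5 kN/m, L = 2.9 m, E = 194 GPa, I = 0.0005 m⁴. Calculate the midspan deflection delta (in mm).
Model: a simply supported beam carrying a uniformly distributed load w over its whole span, so delta = (5·w·L^4) / (384·E·I).
Convert to SI units:
  w = 5 kN/m = 5000 N/m
  E = 194 GPa = 1.94 × 10¹¹ Pa
Substitute:
  delta = (5 × 5000 × 2.9^4) / (384 × (1.94 × 10¹¹) × 0.0005)
  delta = 4.747 × 10⁻⁵ m
Convert: delta = 4.747 × 10⁻⁵ m = 0.04747 mm
Final answer: delta = 0.04747 mm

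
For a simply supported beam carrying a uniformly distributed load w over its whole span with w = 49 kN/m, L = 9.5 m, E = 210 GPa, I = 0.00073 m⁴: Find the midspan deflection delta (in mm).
Model: a simply supported beam carrying a uniformly distributed load w over its whole span, so delta = (5·w·L^4) / (384·E·I).
Convert to SI units:
  w = 49 kN/m = 49000 N/m
  E = 210 GPa = 2.1 × 10¹¹ Pa
Substitute:
  delta = (5 × 49000 × 9.5^4) / (384 × (2.1 × 10¹¹) × 0.00073)
  delta = 0.0339 m
Convert: delta = 0.0339 m = 33.9 mm
Final answer: delta = 33.9 mm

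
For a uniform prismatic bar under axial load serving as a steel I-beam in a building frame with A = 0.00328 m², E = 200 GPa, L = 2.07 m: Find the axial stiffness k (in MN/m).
Model: a uniform prismatic bar under axial load, so k = (A·E) / L.
Convert to SI units:
  E = 200 GPa = 2 × 10¹¹ Pa
Substitute:
  k = (0.00328 × (2 × 10¹¹)) / 2.07
  k = 3.169 × 10⁸ N/m
Convert: k = 3.169 × 10⁸ N/m = 316.9 MN/m
Final answer: k = 316.9 MN/m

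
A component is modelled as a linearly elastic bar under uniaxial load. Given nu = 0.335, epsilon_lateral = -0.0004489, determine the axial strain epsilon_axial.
Model: a linearly elastic bar under uniaxial load, so epsilon_lateral = -nu·epsilon_axial.
Solve for epsilon_axial: epsilon_axial = -epsilon_lateral / nu.
Substitute:
  epsilon_axial = -(-0.0004489) / 0.335
  epsilon_axial = 0.00134
Final answer: epsilon_axial = 0.00134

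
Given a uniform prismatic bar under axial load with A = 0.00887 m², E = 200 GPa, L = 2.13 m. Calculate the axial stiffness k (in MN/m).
Model: a uniform prismatic bar under axial load, so k = (A·E) / L.
Convert to SI units:
  E = 200 GPa = 2 × 10¹¹ Pa
Substitute:
  k = (0.00887 × (2 × 10¹¹)) / 2.13
  k = 8.329 × 10⁸ N/m
Convert: k = 8.329 × 10⁸ N/m = 832.9 MN/m
Final answer: k = 832.9 MN/m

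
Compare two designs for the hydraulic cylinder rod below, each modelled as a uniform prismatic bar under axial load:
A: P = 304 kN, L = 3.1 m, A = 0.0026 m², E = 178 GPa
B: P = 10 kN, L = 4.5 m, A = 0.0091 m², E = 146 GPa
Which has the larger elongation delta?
Model: a uniform prismatic bar under axial load, so delta = (P·L) / (A·E) (SI units).
  A: delta = (304000 × 3.1) / (0.0026 × (1.78 × 10¹¹)) = 0.002036 m = 2.036 mm
  B: delta = (10000 × 4.5) / (0.0091 × (1.46 × 10¹¹)) = 3.387 × 10⁻⁵ m = 0.03387 mm
2.036 mm > 0.03387 mm, so A is larger.
Final answer: A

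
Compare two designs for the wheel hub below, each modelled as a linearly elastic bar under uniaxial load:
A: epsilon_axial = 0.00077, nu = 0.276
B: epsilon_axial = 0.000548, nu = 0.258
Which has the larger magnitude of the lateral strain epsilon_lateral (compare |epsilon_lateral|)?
Model: a linearly elastic bar under uniaxial load, so epsilon_lateral = -nu·epsilon_axial (SI units).
  A: epsilon_lateral = -(0.276 × 0.00077) = -0.0002125
  B: epsilon_lateral = -(0.258 × 0.000548) = -0.0001414
|epsilon_lateral|: A = 0.0002125, B = 0.0001414, so A is larger in magnitude.
Final answer: A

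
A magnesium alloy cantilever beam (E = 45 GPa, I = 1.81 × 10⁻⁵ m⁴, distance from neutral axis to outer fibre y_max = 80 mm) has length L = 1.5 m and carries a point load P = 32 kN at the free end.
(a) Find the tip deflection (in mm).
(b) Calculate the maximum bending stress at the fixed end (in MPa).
(a) Tip deflection of a cantilever with an end point load: δ = P·L^3 / (3·E·I). Convert P = 32 kN = 32000 N, E = 45 GPa = 4.5 × 10¹⁰ Pa.
  δ = (32000 × 1.5^3) / (3 × (4.5 × 10¹⁰) × (1.81 × 10⁻⁵)) = 0.0442 m = 44.2 mm
(b) Maximum bending moment at the fixed end: M = P·L = 32000 × 1.5 = 48000 N·m. Convert y_max = 80 mm = 0.08 m.
  σ = M·y_max / I = (48000 × 0.08) / (1.81 × 10⁻⁵) = 2.122 × 10⁸ Pa = 212.2 MPa
Final answer: (a) δ = 44.2 mm, (b) σ = 212.2 MPa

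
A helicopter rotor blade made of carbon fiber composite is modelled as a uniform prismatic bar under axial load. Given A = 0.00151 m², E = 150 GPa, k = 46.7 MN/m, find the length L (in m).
Model: a uniform prismatic bar under axial load, so k = (A·E) / L.
Solve for L: L = (A·E) / k.
Convert to SI units:
  E = 150 GPa = 1.5 × 10¹¹ Pa
  k = 46.7 MN/m = 4.67 × 10⁷ N/m
Substitute:
  L = (0.00151 × (1.5 × 10¹¹)) / (4.67 × 10⁷)
  L = 4.85 m
Final answer: L = 4.85 m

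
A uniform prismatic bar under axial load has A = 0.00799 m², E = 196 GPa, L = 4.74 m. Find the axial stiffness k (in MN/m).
Model: a uniform prismatic bar under axial load, so k = (A·E) / L.
Convert to SI units:
  E = 196 GPa = 1.96 × 10¹¹ Pa
Substitute:
  k = (0.00799 × (1.96 × 10¹¹)) / 4.74
  k = 3.304 × 10⁸ N/m
Convert: k = 3.304 × 10⁸ N/m = 330.4 MN/m
Final answer: k = 330.4 MN/m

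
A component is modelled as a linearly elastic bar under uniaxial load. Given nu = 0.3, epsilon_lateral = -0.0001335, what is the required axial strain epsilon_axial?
Model: a linearly elastic bar under uniaxial load, so epsilon_lateral = -nu·epsilon_axial.
Solve for epsilon_axial: epsilon_axial = -epsilon_lateral / nu.
Substitute:
  epsilon_axial = -(-0.0001335) / 0.3
  epsilon_axial = 0.000445
Final answer: epsilon_axial = 0.000445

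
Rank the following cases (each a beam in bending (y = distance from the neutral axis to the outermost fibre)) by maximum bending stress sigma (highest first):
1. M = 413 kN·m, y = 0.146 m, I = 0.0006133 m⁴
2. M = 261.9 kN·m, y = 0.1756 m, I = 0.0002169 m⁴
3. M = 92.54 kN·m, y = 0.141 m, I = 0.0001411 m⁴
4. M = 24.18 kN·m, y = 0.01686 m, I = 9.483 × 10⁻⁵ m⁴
Model: a beam in bending (y = distance from the neutral axis to the outermost fibre), so sigma = (M·y) / I (SI units).
  Case 1: sigma = (413000 × 0.146) / 0.0006133 = 9.832 × 10⁷ Pa = 98.32 MPa
  Case 2: sigma = (261900 × 0.1756) / 0.0002169 = 2.12 × 10⁸ Pa = 212 MPa
  Case 3: sigma = (92540 × 0.141) / 0.0001411 = 9.247 × 10⁷ Pa = 92.47 MPa
  Case 4: sigma = (24180 × 0.01686) / (9.483 × 10⁻⁵) = 4.299 × 10⁶ Pa = 4.299 MPa
Ordering: 212 MPa (case 2) > 98.32 MPa (case 1) > 92.47 MPa (case 3) > 4.299 MPa (case 4)
Final answer: 2, 1, 3, 4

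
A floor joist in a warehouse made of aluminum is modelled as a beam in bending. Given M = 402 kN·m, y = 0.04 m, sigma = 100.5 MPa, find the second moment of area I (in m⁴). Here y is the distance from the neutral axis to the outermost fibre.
Model: a beam in bending, so sigma = (M·y) / I.
Solve for I: I = (M·y) / sigma.
Convert to SI units:
  M = 402 kN·m = 402000 N·m
  sigma = 100.5 MPa = 1.005 × 10⁸ Pa
Substitute:
  I = (402000 × 0.04) / (1.005 × 10⁸)
  I = 0.00016 m⁴
Final answer: I = 0.00016 m⁴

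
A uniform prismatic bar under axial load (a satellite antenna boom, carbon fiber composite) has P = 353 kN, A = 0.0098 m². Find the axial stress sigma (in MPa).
Model: a uniform prismatic bar under axial load, so sigma = P / A.
Convert to SI units:
  P = 353 kN = 353000 N
Substitute:
  sigma = 353000 / 0.0098
  sigma = 3.602 × 10⁷ Pa
Convert: sigma = 3.602 × 10⁷ Pa = 36.02 MPa
Final answer: sigma = 36.02 MPa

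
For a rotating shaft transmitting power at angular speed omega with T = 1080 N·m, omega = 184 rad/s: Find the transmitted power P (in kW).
Model: a rotating shaft transmitting power at angular speed omega, so P = T·omega.
Substitute:
  P = 1080 × 184
  P = 198700 W
Convert: P = 198700 W = 198.7 kW
Final answer: P = 198.7 kW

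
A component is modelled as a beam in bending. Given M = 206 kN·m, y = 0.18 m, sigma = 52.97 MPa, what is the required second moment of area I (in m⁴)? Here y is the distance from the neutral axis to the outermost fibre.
Model: a beam in bending, so sigma = (M·y) / I.
Solve for I: I = (M·y) / sigma.
Convert to SI units:
  M = 206 kN·m = 206000 N·m
  sigma = 52.97 MPa = 5.297 × 10⁷ Pa
Substitute:
  I = (206000 × 0.18) / (5.297 × 10⁷)
  I = 0.0007 m⁴
Final answer: I = 0.0007 m⁴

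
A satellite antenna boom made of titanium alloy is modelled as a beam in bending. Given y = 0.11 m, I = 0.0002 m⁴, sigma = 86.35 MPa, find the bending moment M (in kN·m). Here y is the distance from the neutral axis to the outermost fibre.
Model: a beam in bending, so sigma = (M·y) / I.
Solve for M: M = (sigma·I) / y.
Convert to SI units:
  sigma = 86.35 MPa = 8.635 × 10⁷ Pa
Substitute:
  M = ((8.635 × 10⁷) × 0.0002) / 0.11
  M = 157000 N·m
Convert: M = 157000 N·m = 157 kN·m
Final answer: M = 157 kN·m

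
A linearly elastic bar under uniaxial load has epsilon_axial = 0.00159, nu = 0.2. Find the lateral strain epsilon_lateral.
Model: a linearly elastic bar under uniaxial load, so epsilon_lateral = -nu·epsilon_axial.
Substitute:
  epsilon_lateral = -(0.2 × 0.00159)
  epsilon_lateral = -0.000318
Final answer: epsilon_lateral = -0.000318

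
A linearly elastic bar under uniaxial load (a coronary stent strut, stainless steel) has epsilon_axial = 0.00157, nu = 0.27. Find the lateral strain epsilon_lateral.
Model: a linearly elastic bar under uniaxial load, so epsilon_lateral = -nu·epsilon_axial.
Substitute:
  epsilon_lateral = -(0.27 × 0.00157)
  epsilon_lateral = -0.0004239
Final answer: epsilon_lateral = -0.0004239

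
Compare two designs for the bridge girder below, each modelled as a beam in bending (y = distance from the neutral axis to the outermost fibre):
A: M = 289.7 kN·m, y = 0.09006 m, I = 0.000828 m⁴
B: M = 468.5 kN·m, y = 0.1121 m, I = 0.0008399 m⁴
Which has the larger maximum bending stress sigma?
Model: a beam in bending (y = distance from the neutral axis to the outermost fibre), so sigma = (M·y) / I (SI units).
  A: sigma = (289700 × 0.09006) / 0.000828 = 3.151 × 10⁷ Pa = 31.51 MPa
  B: sigma = (468500 × 0.1121) / 0.0008399 = 6.253 × 10⁷ Pa = 62.53 MPa
62.53 MPa > 31.51 MPa, so B is larger.
Final answer: B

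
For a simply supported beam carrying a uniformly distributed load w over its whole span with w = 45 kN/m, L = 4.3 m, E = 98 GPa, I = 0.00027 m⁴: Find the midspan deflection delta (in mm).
Model: a simply supported beam carrying a uniformly distributed load w over its whole span, so delta = (5·w·L^4) / (384·E·I).
Convert to SI units:
  w = 45 kN/m = 45000 N/m
  E = 98 GPa = 9.8 × 10¹⁰ Pa
Substitute:
  delta = (5 × 45000 × 4.3^4) / (384 × (9.8 × 10¹⁰) × 0.00027)
  delta = 0.007571 m
Convert: delta = 0.007571 m = 7.571 mm
Final answer: delta = 7.571 mm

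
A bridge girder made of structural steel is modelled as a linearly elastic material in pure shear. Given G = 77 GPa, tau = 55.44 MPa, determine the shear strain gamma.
Model: a linearly elastic material in pure shear, so tau = G·gamma.
Solve for gamma: gamma = tau / G.
Convert to SI units:
  G = 77 GPa = 7.7 × 10¹⁰ Pa
  tau = 55.44 MPa = 5.544 × 10⁷ Pa
Substitute:
  gamma = (5.544 × 10⁷) / (7.7 × 10¹⁰)
  gamma = 0.00072
Final answer: gamma = 0.00072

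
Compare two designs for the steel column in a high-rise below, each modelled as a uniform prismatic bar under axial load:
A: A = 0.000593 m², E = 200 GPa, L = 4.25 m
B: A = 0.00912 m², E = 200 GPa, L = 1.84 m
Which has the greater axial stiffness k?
Model: a uniform prismatic bar under axial load, so k = (A·E) / L (SI units).
  A: k = (0.000593 × (2 × 10¹¹)) / 4.25 = 2.791 × 10⁷ N/m = 27.91 MN/m
  B: k = (0.00912 × (2 × 10¹¹)) / 1.84 = 9.913 × 10⁸ N/m = 991.3 MN/m
991.3 MN/m > 27.91 MN/m, so B is larger.
Final answer: B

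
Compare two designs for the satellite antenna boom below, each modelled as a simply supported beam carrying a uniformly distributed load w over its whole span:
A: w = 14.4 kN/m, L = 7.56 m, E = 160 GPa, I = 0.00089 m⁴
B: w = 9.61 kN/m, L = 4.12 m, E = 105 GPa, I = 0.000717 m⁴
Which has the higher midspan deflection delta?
Model: a simply supported beam carrying a uniformly distributed load w over its whole span, so delta = (5·w·L^4) / (384·E·I) (SI units).
  A: delta = (5 × 14400 × 7.56^4) / (384 × (1.6 × 10¹¹) × 0.00089) = 0.004301 m = 4.301 mm
  B: delta = (5 × 9610 × 4.12^4) / (384 × (1.05 × 10¹¹) × 0.000717) = 0.0004789 m = 0.4789 mm
4.301 mm > 0.4789 mm, so A is larger.
Final answer: A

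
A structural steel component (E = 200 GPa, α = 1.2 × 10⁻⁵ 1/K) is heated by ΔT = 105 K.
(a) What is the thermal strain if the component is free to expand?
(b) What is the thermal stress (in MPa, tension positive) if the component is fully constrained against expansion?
(a) Free thermal strain ε_th = α·ΔT = (1.2 × 10⁻⁵) × 105 = 0.00126
(b) Fully constrained, the expansion is suppressed, so σ = -E·α·ΔT. Convert E = 200 GPa = 2 × 10¹¹ Pa.
  σ = -(2 × 10¹¹) × (1.2 × 10⁻⁵) × 105 = -2.52 × 10⁸ Pa = -252 MPa (compressive)
Final answer: (a) ε_th = 0.00126, (b) σ = -252 MPa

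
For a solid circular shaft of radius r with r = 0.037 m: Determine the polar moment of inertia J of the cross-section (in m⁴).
Model: a solid circular shaft of radius r, so J = (π·r^4) / 2.
Substitute:
  J = (π × 0.037^4) / 2
  J = 2.944 × 10⁻⁶ m⁴
Final answer: J = 2.944 × 10⁻⁶ m⁴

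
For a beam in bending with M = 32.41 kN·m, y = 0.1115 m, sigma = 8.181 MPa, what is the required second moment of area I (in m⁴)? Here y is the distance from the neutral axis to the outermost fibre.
Model: a beam in bending, so sigma = (M·y) / I.
Solve for I: I = (M·y) / sigma.
Convert to SI units:
  M = 32.41 kN·m = 32410 N·m
  sigma = 8.181 MPa = 8.181 × 10⁶ Pa
Substitute:
  I = (32410 × 0.1115) / (8.181 × 10⁶)
  I = 0.0004417 m⁴
Final answer: I = 0.0004417 m⁴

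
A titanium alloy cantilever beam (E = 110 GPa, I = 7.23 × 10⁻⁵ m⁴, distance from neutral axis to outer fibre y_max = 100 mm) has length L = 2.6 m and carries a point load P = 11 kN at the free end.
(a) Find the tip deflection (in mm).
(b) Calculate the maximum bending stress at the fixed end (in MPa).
(a) Tip deflection of a cantilever with an end point load: δ = P·L^3 / (3·E·I). Convert P = 11 kN = 11000 N, E = 110 GPa = 1.1 × 10¹¹ Pa.
  δ = (11000 × 2.6^3) / (3 × (1.1 × 10¹¹) × (7.23 × 10⁻⁵)) = 0.008103 m = 8.103 mm
(b) Maximum bending moment at the fixed end: M = P·L = 11000 × 2.6 = 28600 N·m. Convert y_max = 100 mm = 0.1 m.
  σ = M·y_max / I = (28600 × 0.1) / (7.23 × 10⁻⁵) = 3.956 × 10⁷ Pa = 39.56 MPa
Final answer: (a) δ = 8.103 mm, (b) σ = 39.56 MPa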